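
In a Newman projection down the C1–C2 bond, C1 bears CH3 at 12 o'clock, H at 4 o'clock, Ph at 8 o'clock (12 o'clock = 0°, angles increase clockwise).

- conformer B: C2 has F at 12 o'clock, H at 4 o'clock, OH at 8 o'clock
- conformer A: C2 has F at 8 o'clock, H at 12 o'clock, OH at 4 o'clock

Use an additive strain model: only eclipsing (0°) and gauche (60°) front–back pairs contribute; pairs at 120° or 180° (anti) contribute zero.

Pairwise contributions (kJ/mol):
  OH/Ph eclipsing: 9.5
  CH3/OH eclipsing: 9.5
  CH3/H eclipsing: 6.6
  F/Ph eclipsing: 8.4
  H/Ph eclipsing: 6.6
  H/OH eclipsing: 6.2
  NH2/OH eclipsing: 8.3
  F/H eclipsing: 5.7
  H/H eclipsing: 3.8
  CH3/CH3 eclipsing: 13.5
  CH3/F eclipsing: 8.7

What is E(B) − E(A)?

B is eclipsed. CH3 at 0° is eclipsed with F at 0° (8.7); H at 120° is eclipsed with H at 120° (3.8); Ph at 240° is eclipsed with OH at 240° (9.5). Total 22.0 kJ/mol.
A is eclipsed. CH3 at 0° is eclipsed with H at 0° (6.6); H at 120° is eclipsed with OH at 120° (6.2); Ph at 240° is eclipsed with F at 240° (8.4). Total 21.2 kJ/mol.
E(B) − E(A) = 22.0 − 21.2 = +0.8 kJ/mol.

+0.8 kJ/mol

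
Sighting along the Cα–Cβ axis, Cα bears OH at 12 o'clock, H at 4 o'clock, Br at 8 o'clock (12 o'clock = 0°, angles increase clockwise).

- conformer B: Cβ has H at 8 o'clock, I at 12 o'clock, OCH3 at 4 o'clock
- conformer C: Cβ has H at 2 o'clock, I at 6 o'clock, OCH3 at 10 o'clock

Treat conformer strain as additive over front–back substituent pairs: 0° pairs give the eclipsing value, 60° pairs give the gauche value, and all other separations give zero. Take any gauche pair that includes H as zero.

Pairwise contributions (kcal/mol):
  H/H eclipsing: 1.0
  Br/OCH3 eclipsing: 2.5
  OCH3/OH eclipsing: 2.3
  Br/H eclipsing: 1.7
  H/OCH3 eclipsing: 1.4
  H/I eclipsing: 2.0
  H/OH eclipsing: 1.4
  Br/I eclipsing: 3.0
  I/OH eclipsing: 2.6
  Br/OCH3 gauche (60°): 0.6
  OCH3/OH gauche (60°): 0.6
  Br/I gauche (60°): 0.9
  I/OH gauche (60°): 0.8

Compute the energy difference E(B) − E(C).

+3.6 kcal/mol

B (eclipsed): OH–I eclipsed, H–OCH3 eclipsed, Br–H eclipsed; 2.6 + 1.4 + 1.7 = 5.7 kcal/mol.
C (staggered): OH–OCH3 gauche, Br–I gauche, Br–OCH3 gauche; 0.6 + 0.9 + 0.6 = 2.1 kcal/mol.
E(B) − E(C) = 5.7 − 2.1 = +3.6 kcal/mol.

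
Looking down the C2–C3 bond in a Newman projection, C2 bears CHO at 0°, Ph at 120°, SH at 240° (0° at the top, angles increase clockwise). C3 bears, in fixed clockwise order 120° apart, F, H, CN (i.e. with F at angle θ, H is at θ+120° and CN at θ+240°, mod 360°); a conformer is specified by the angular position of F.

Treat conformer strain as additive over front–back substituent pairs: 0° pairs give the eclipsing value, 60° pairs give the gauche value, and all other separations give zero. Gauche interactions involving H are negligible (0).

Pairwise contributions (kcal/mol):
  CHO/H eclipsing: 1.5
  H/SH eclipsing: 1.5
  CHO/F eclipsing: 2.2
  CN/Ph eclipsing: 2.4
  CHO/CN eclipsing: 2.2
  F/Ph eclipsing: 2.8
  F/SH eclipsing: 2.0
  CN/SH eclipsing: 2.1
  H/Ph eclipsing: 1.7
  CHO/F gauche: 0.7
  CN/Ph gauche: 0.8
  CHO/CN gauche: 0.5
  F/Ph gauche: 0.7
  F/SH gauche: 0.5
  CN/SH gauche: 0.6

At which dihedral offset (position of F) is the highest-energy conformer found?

F at 0° is eclipsed. CHO at 0° is eclipsed with F at 0° (2.2); Ph at 120° is eclipsed with H at 120° (1.7); SH at 240° is eclipsed with CN at 240° (2.1). Total 6.0 kcal/mol.
F at 60° is staggered. CHO at 0° is gauche with F at 60° (0.7); CHO at 0° is gauche with CN at 300° (0.5); Ph at 120° is gauche with F at 60° (0.7); SH at 240° is gauche with CN at 300° (0.6). Total 2.5 kcal/mol.
F at 120° is eclipsed. CHO at 0° is eclipsed with CN at 0° (2.2); Ph at 120° is eclipsed with F at 120° (2.8); SH at 240° is eclipsed with H at 240° (1.5). Total 6.5 kcal/mol.
F at 180° is staggered. CHO at 0° is gauche with CN at 60° (0.5); Ph at 120° is gauche with F at 180° (0.7); Ph at 120° is gauche with CN at 60° (0.8); SH at 240° is gauche with F at 180° (0.5). Total 2.5 kcal/mol.
F at 240° is eclipsed. CHO at 0° is eclipsed with H at 0° (1.5); Ph at 120° is eclipsed with CN at 120° (2.4); SH at 240° is eclipsed with F at 240° (2.0). Total 5.9 kcal/mol.
F at 300° is staggered. CHO at 0° is gauche with F at 300° (0.7); Ph at 120° is gauche with CN at 180° (0.8); SH at 240° is gauche with F at 300° (0.5); SH at 240° is gauche with CN at 180° (0.6). Total 2.6 kcal/mol.
The maximum (6.5 kcal/mol) occurs with F at 120°.

120°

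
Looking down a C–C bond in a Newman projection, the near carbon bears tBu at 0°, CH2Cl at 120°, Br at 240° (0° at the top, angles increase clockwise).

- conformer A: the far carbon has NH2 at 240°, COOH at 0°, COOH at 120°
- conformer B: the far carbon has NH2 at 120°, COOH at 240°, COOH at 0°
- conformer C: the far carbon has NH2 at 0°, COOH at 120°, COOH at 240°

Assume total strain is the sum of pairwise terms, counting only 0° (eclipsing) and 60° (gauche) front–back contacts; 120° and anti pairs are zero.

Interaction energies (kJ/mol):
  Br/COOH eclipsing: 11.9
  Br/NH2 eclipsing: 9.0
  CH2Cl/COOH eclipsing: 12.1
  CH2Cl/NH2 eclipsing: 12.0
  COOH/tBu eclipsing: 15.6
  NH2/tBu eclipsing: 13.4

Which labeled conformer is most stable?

A

A (eclipsed): tBu–COOH eclipsed, CH2Cl–COOH eclipsed, Br–NH2 eclipsed; 15.6 + 12.1 + 9.0 = 36.7 kJ/mol.
B (eclipsed): tBu–COOH eclipsed, CH2Cl–NH2 eclipsed, Br–COOH eclipsed; 15.6 + 12.0 + 11.9 = 39.5 kJ/mol.
C (eclipsed): tBu–NH2 eclipsed, CH2Cl–COOH eclipsed, Br–COOH eclipsed; 13.4 + 12.1 + 11.9 = 37.4 kJ/mol.
A has the lowest total (36.7 kJ/mol).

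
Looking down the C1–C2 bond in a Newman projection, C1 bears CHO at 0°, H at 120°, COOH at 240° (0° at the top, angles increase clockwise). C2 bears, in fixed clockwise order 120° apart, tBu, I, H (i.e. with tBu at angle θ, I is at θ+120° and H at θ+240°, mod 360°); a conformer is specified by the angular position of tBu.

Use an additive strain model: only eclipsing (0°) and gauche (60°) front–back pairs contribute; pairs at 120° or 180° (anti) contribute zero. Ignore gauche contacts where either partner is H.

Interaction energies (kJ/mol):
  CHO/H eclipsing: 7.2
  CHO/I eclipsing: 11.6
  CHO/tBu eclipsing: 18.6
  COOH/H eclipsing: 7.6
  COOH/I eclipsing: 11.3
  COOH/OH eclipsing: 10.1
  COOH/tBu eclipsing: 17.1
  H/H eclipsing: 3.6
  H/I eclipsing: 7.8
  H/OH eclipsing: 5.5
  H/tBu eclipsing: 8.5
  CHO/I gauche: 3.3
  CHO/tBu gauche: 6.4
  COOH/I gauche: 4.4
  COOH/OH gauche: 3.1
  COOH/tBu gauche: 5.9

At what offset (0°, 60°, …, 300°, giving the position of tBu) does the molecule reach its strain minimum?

60°

tBu at 0° (eclipsed): CHO–tBu eclipsed, H–I eclipsed, COOH–H eclipsed; 18.6 + 7.8 + 7.6 = 34.0 kJ/mol.
tBu at 60° (staggered): CHO–tBu gauche, COOH–I gauche; 6.4 + 4.4 = 10.8 kJ/mol.
tBu at 120° (eclipsed): CHO–H eclipsed, H–tBu eclipsed, COOH–I eclipsed; 7.2 + 8.5 + 11.3 = 27.0 kJ/mol.
tBu at 180° (staggered): CHO–I gauche, COOH–tBu gauche, COOH–I gauche; 3.3 + 5.9 + 4.4 = 13.6 kJ/mol.
tBu at 240° (eclipsed): CHO–I eclipsed, H–H eclipsed, COOH–tBu eclipsed; 11.6 + 3.6 + 17.1 = 32.3 kJ/mol.
tBu at 300° (staggered): CHO–tBu gauche, CHO–I gauche, COOH–tBu gauche; 6.4 + 3.3 + 5.9 = 15.6 kJ/mol.
The minimum (10.8 kJ/mol) occurs with tBu at 60°.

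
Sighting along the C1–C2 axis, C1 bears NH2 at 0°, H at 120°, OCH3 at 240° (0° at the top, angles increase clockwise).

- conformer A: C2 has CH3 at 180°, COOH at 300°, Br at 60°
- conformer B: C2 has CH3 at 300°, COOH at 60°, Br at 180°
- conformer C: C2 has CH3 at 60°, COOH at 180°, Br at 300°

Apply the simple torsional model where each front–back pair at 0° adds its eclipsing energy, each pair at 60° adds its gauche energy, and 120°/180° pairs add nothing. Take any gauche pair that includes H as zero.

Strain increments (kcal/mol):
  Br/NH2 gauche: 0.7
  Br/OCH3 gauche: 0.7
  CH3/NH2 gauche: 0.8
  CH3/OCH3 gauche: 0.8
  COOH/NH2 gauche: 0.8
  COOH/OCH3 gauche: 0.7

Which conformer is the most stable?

A (staggered): NH2–COOH gauche, NH2–Br gauche, OCH3–CH3 gauche, OCH3–COOH gauche; 0.8 + 0.7 + 0.8 + 0.7 = 3.0 kcal/mol.
B (staggered): NH2–CH3 gauche, NH2–COOH gauche, OCH3–CH3 gauche, OCH3–Br gauche; 0.8 + 0.8 + 0.8 + 0.7 = 3.1 kcal/mol.
C (staggered): NH2–CH3 gauche, NH2–Br gauche, OCH3–COOH gauche, OCH3–Br gauche; 0.8 + 0.7 + 0.7 + 0.7 = 2.9 kcal/mol.
C has the lowest total (2.9 kcal/mol).

C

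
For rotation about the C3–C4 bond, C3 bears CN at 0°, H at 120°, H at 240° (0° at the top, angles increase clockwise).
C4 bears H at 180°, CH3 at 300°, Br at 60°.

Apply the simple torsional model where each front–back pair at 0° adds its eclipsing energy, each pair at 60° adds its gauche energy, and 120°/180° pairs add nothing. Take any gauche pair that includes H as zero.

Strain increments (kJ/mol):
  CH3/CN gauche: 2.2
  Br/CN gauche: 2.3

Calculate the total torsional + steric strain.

4.5 kJ/mol

This conformer (staggered): CN(0°)/CH3(300°) gauche 2.2; CN(0°)/Br(60°) gauche 2.3 → 4.5 kJ/mol.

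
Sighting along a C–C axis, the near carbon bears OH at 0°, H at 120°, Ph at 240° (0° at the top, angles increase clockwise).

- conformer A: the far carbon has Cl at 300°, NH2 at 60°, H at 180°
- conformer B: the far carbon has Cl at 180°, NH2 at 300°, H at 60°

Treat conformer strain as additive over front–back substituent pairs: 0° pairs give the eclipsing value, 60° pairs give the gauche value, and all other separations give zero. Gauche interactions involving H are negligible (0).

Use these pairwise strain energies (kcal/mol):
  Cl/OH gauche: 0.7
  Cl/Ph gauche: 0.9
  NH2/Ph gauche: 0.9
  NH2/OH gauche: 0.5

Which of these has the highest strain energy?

B

A (staggered): OH–Cl gauche, OH–NH2 gauche, Ph–Cl gauche; 0.7 + 0.5 + 0.9 = 2.1 kcal/mol.
B (staggered): OH–NH2 gauche, Ph–Cl gauche, Ph–NH2 gauche; 0.5 + 0.9 + 0.9 = 2.3 kcal/mol.
B has the highest total (2.3 kcal/mol).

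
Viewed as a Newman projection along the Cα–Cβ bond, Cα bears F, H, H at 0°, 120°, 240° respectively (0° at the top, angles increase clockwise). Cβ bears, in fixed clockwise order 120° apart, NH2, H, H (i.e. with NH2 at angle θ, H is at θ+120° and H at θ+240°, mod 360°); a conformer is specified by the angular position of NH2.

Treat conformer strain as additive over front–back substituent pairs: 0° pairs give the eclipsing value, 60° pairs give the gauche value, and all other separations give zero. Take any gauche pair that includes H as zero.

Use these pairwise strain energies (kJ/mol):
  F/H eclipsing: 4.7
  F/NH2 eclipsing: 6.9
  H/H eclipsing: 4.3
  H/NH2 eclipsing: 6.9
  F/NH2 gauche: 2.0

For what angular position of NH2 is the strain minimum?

180°

NH2 at 0° (eclipsed): F–NH2 eclipsed, H–H eclipsed, H–H eclipsed; 6.9 + 4.3 + 4.3 = 15.5 kJ/mol.
NH2 at 60° (staggered): F–NH2 gauche; 2.0 = 2.0 kJ/mol.
NH2 at 120° (eclipsed): F–H eclipsed, H–NH2 eclipsed, H–H eclipsed; 4.7 + 6.9 + 4.3 = 15.9 kJ/mol.
NH2 at 180° (staggered): no non-H gauche contacts → 0.0 kJ/mol.
NH2 at 240° (eclipsed): F–H eclipsed, H–H eclipsed, H–NH2 eclipsed; 4.7 + 4.3 + 6.9 = 15.9 kJ/mol.
NH2 at 300° (staggered): F–NH2 gauche; 2.0 = 2.0 kJ/mol.
The minimum (0.0 kJ/mol) occurs with NH2 at 180°.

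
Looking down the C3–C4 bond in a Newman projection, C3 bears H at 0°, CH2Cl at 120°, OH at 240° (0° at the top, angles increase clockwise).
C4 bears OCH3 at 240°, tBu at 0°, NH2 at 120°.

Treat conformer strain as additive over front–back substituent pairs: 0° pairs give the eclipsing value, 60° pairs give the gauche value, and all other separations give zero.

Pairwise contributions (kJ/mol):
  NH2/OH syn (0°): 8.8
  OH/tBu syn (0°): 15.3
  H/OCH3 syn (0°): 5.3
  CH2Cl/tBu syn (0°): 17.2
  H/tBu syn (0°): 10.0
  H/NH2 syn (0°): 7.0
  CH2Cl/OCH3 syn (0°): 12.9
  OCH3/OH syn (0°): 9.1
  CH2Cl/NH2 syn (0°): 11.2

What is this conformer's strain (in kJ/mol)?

This conformer (eclipsed): H(0°)/tBu(0°) eclipsed 10.0; CH2Cl(120°)/NH2(120°) eclipsed 11.2; OH(240°)/OCH3(240°) eclipsed 9.1 → 30.3 kJ/mol.

30.3 kJ/mol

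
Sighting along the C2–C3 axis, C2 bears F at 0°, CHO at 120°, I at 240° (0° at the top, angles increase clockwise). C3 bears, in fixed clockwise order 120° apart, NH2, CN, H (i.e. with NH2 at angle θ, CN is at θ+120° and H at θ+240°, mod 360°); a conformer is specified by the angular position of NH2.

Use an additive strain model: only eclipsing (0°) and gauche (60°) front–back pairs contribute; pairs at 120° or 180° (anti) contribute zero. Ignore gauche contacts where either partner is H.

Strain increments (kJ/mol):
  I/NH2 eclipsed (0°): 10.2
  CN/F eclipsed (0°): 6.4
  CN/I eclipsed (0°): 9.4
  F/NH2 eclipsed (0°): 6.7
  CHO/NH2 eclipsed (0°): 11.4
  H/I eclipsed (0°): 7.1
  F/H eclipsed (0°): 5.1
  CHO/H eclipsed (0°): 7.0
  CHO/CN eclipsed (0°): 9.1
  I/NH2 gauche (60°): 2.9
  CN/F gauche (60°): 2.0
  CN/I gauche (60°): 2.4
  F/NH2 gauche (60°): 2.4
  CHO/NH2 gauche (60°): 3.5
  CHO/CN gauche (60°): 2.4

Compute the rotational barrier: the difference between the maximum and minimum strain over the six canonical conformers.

NH2 at 0° is eclipsed. F at 0° is eclipsed with NH2 at 0° (6.7); CHO at 120° is eclipsed with CN at 120° (9.1); I at 240° is eclipsed with H at 240° (7.1). Total 22.9 kJ/mol.
NH2 at 60° is staggered. F at 0° is gauche with NH2 at 60° (2.4); CHO at 120° is gauche with NH2 at 60° (3.5); CHO at 120° is gauche with CN at 180° (2.4); I at 240° is gauche with CN at 180° (2.4). Total 10.7 kJ/mol.
NH2 at 120° is eclipsed. F at 0° is eclipsed with H at 0° (5.1); CHO at 120° is eclipsed with NH2 at 120° (11.4); I at 240° is eclipsed with CN at 240° (9.4). Total 25.9 kJ/mol.
NH2 at 180° is staggered. F at 0° is gauche with CN at 300° (2.0); CHO at 120° is gauche with NH2 at 180° (3.5); I at 240° is gauche with NH2 at 180° (2.9); I at 240° is gauche with CN at 300° (2.4). Total 10.8 kJ/mol.
NH2 at 240° is eclipsed. F at 0° is eclipsed with CN at 0° (6.4); CHO at 120° is eclipsed with H at 120° (7.0); I at 240° is eclipsed with NH2 at 240° (10.2). Total 23.6 kJ/mol.
NH2 at 300° is staggered. F at 0° is gauche with NH2 at 300° (2.4); F at 0° is gauche with CN at 60° (2.0); CHO at 120° is gauche with CN at 60° (2.4); I at 240° is gauche with NH2 at 300° (2.9). Total 9.7 kJ/mol.
Max at 120° (25.9 kJ/mol), min at 300° (9.7 kJ/mol); barrier = 16.2 kJ/mol.

16.2 kJ/mol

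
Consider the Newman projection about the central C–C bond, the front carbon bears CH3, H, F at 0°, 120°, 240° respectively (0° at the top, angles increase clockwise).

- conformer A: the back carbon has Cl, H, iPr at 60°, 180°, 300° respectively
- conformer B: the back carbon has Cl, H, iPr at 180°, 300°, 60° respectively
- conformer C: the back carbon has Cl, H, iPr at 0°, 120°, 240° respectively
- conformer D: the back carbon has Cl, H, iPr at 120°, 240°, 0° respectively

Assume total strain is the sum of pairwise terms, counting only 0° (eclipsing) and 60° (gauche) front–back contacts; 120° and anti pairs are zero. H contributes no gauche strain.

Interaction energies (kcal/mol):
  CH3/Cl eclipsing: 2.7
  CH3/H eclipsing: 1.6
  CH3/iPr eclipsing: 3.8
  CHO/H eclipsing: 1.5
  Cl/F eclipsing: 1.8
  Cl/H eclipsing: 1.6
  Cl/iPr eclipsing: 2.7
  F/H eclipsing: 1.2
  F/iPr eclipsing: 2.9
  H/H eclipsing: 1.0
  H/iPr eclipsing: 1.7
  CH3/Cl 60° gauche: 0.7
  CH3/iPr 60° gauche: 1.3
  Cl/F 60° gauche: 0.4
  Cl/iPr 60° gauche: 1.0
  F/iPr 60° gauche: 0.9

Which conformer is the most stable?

B

A is staggered. CH3 at 0° is gauche with Cl at 60° (0.7); CH3 at 0° is gauche with iPr at 300° (1.3); F at 240° is gauche with iPr at 300° (0.9). Total 2.9 kcal/mol.
B is staggered. CH3 at 0° is gauche with iPr at 60° (1.3); F at 240° is gauche with Cl at 180° (0.4). Total 1.7 kcal/mol.
C is eclipsed. CH3 at 0° is eclipsed with Cl at 0° (2.7); H at 120° is eclipsed with H at 120° (1.0); F at 240° is eclipsed with iPr at 240° (2.9). Total 6.6 kcal/mol.
D is eclipsed. CH3 at 0° is eclipsed with iPr at 0° (3.8); H at 120° is eclipsed with Cl at 120° (1.6); F at 240° is eclipsed with H at 240° (1.2). Total 6.6 kcal/mol.
B has the lowest total (1.7 kcal/mol).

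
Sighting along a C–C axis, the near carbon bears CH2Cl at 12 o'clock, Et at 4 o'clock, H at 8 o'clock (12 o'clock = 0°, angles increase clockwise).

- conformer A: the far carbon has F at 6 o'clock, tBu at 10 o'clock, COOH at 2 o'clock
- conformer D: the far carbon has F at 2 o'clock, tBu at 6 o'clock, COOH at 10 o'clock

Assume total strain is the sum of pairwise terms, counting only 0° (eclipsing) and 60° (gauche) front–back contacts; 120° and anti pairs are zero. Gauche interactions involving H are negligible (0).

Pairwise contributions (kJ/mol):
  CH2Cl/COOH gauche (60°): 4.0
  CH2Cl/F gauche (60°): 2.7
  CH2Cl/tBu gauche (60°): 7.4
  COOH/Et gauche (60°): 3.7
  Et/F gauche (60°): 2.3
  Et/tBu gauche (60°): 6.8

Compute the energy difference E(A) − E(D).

+1.6 kJ/mol

A (staggered): CH2Cl(0°)/tBu(300°) gauche 7.4; CH2Cl(0°)/COOH(60°) gauche 4.0; Et(120°)/F(180°) gauche 2.3; Et(120°)/COOH(60°) gauche 3.7 → 17.4 kJ/mol.
D (staggered): CH2Cl(0°)/F(60°) gauche 2.7; CH2Cl(0°)/COOH(300°) gauche 4.0; Et(120°)/F(60°) gauche 2.3; Et(120°)/tBu(180°) gauche 6.8 → 15.8 kJ/mol.
E(A) − E(D) = 17.4 − 15.8 = +1.6 kJ/mol.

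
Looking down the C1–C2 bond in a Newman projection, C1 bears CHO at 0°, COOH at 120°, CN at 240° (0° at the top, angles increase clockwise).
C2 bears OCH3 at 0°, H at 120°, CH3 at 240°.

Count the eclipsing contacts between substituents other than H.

Non-H eclipsing pairs: CHO(0°)/OCH3(0°); CN(240°)/CH3(240°) — 2 interactions.

2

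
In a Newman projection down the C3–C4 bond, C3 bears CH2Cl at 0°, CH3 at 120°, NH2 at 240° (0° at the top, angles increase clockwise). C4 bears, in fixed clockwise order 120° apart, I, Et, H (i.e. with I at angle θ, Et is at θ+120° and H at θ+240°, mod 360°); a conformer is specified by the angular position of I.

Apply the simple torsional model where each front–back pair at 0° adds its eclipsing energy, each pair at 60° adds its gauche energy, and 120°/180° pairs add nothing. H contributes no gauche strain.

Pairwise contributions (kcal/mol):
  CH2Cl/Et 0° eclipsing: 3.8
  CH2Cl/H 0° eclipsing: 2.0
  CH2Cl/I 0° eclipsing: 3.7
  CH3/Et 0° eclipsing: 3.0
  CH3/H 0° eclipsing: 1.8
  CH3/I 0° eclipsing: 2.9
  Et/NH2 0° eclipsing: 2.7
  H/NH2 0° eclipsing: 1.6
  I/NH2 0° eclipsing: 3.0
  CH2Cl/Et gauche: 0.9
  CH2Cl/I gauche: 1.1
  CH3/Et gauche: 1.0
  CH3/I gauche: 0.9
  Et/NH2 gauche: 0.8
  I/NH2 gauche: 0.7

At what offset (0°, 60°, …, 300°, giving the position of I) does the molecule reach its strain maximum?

240°

I at 0° (eclipsed): CH2Cl–I eclipsed, CH3–Et eclipsed, NH2–H eclipsed; 3.7 + 3.0 + 1.6 = 8.3 kcal/mol.
I at 60° (staggered): CH2Cl–I gauche, CH3–I gauche, CH3–Et gauche, NH2–Et gauche; 1.1 + 0.9 + 1.0 + 0.8 = 3.8 kcal/mol.
I at 120° (eclipsed): CH2Cl–H eclipsed, CH3–I eclipsed, NH2–Et eclipsed; 2.0 + 2.9 + 2.7 = 7.6 kcal/mol.
I at 180° (staggered): CH2Cl–Et gauche, CH3–I gauche, NH2–I gauche, NH2–Et gauche; 0.9 + 0.9 + 0.7 + 0.8 = 3.3 kcal/mol.
I at 240° (eclipsed): CH2Cl–Et eclipsed, CH3–H eclipsed, NH2–I eclipsed; 3.8 + 1.8 + 3.0 = 8.6 kcal/mol.
I at 300° (staggered): CH2Cl–I gauche, CH2Cl–Et gauche, CH3–Et gauche, NH2–I gauche; 1.1 + 0.9 + 1.0 + 0.7 = 3.7 kcal/mol.
The maximum (8.6 kcal/mol) occurs with I at 240°.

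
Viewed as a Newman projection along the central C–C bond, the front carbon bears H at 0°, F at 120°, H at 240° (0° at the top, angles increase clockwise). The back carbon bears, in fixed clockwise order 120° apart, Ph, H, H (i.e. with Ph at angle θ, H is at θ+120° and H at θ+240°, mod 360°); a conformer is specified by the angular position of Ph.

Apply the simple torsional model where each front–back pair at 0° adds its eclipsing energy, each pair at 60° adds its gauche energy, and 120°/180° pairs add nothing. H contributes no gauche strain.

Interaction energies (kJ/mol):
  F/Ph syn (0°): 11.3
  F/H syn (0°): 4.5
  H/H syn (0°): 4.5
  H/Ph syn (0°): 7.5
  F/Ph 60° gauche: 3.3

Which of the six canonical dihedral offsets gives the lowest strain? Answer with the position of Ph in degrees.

300°

Ph at 0° is eclipsed. H at 0° is eclipsed with Ph at 0° (7.5); F at 120° is eclipsed with H at 120° (4.5); H at 240° is eclipsed with H at 240° (4.5). Total 16.5 kJ/mol.
Ph at 60° is staggered. F at 120° is gauche with Ph at 60° (3.3). Total 3.3 kJ/mol.
Ph at 120° is eclipsed. H at 0° is eclipsed with H at 0° (4.5); F at 120° is eclipsed with Ph at 120° (11.3); H at 240° is eclipsed with H at 240° (4.5). Total 20.3 kJ/mol.
Ph at 180° is staggered. F at 120° is gauche with Ph at 180° (3.3). Total 3.3 kJ/mol.
Ph at 240° is eclipsed. H at 0° is eclipsed with H at 0° (4.5); F at 120° is eclipsed with H at 120° (4.5); H at 240° is eclipsed with Ph at 240° (7.5). Total 16.5 kJ/mol.
Ph at 300° (staggered): no non-H gauche contacts → 0.0 kJ/mol.
The minimum (0.0 kJ/mol) occurs with Ph at 300°.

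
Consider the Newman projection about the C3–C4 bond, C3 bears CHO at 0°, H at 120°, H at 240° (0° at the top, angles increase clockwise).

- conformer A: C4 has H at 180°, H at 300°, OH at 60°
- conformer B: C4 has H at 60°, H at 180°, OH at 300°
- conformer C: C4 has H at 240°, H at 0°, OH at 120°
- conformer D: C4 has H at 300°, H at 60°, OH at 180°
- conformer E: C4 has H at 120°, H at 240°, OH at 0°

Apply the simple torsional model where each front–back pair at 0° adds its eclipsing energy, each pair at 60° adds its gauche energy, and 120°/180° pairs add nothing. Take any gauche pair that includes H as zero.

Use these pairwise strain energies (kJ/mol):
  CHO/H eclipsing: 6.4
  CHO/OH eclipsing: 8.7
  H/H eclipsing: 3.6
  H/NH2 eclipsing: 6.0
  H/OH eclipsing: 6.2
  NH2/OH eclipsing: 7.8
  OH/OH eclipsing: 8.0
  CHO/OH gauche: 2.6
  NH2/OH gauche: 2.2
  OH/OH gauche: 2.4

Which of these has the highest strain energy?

A (staggered): CHO(0°)/OH(60°) gauche 2.6 → 2.6 kJ/mol.
B (staggered): CHO(0°)/OH(300°) gauche 2.6 → 2.6 kJ/mol.
C (eclipsed): CHO(0°)/H(0°) eclipsed 6.4; H(120°)/OH(120°) eclipsed 6.2; H(240°)/H(240°) eclipsed 3.6 → 16.2 kJ/mol.
D (staggered): no non-H gauche contacts → 0.0 kJ/mol.
E (eclipsed): CHO(0°)/OH(0°) eclipsed 8.7; H(120°)/H(120°) eclipsed 3.6; H(240°)/H(240°) eclipsed 3.6 → 15.9 kJ/mol.
C has the highest total (16.2 kJ/mol).

C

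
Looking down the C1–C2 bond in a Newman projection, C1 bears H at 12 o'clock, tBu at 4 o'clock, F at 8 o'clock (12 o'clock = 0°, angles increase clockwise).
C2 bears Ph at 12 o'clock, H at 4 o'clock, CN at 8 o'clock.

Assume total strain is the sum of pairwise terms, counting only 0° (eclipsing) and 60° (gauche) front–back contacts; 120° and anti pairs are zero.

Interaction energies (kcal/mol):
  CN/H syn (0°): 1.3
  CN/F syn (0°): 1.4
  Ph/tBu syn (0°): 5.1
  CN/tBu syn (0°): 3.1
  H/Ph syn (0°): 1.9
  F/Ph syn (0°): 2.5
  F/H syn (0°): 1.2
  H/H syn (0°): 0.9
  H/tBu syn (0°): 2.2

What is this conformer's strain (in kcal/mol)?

This conformer (eclipsed): H–Ph eclipsed, tBu–H eclipsed, F–CN eclipsed; 1.9 + 2.2 + 1.4 = 5.5 kcal/mol.

5.5 kcal/mol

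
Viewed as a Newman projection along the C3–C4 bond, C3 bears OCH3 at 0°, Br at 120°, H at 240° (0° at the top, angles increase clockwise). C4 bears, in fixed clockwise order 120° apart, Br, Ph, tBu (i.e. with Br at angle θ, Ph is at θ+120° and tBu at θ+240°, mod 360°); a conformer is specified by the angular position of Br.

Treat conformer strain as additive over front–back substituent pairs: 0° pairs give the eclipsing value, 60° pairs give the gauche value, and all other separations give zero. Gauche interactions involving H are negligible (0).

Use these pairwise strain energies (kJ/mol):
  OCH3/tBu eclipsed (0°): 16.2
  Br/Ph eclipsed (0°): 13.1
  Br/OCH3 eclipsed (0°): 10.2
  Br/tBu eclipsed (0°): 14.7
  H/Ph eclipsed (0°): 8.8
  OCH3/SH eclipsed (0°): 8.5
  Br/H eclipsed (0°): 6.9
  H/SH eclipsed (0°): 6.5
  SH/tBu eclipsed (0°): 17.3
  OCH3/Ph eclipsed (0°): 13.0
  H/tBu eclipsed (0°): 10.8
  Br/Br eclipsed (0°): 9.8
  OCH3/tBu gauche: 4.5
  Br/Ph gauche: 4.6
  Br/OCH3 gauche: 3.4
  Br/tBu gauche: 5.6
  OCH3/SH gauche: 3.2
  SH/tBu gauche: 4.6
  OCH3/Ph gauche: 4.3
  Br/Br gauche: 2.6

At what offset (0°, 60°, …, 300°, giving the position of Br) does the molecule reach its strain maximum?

120°

Br at 0° (eclipsed): OCH3(0°)/Br(0°) eclipsed 10.2; Br(120°)/Ph(120°) eclipsed 13.1; H(240°)/tBu(240°) eclipsed 10.8 → 34.1 kJ/mol.
Br at 60° (staggered): OCH3(0°)/Br(60°) gauche 3.4; OCH3(0°)/tBu(300°) gauche 4.5; Br(120°)/Br(60°) gauche 2.6; Br(120°)/Ph(180°) gauche 4.6 → 15.1 kJ/mol.
Br at 120° (eclipsed): OCH3(0°)/tBu(0°) eclipsed 16.2; Br(120°)/Br(120°) eclipsed 9.8; H(240°)/Ph(240°) eclipsed 8.8 → 34.8 kJ/mol.
Br at 180° (staggered): OCH3(0°)/Ph(300°) gauche 4.3; OCH3(0°)/tBu(60°) gauche 4.5; Br(120°)/Br(180°) gauche 2.6; Br(120°)/tBu(60°) gauche 5.6 → 17.0 kJ/mol.
Br at 240° (eclipsed): OCH3(0°)/Ph(0°) eclipsed 13.0; Br(120°)/tBu(120°) eclipsed 14.7; H(240°)/Br(240°) eclipsed 6.9 → 34.6 kJ/mol.
Br at 300° (staggered): OCH3(0°)/Br(300°) gauche 3.4; OCH3(0°)/Ph(60°) gauche 4.3; Br(120°)/Ph(60°) gauche 4.6; Br(120°)/tBu(180°) gauche 5.6 → 17.9 kJ/mol.
The maximum (34.8 kJ/mol) occurs with Br at 120°.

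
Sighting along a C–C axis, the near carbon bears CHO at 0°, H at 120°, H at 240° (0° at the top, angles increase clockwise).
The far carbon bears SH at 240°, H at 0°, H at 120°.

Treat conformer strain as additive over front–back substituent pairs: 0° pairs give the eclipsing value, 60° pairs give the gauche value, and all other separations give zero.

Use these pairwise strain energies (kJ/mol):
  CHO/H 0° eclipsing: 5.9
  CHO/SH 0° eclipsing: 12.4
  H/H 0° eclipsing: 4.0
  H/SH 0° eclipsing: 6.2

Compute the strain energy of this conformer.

This conformer (eclipsed): CHO–H eclipsed, H–H eclipsed, H–SH eclipsed; 5.9 + 4.0 + 6.2 = 16.1 kJ/mol.

16.1 kJ/mol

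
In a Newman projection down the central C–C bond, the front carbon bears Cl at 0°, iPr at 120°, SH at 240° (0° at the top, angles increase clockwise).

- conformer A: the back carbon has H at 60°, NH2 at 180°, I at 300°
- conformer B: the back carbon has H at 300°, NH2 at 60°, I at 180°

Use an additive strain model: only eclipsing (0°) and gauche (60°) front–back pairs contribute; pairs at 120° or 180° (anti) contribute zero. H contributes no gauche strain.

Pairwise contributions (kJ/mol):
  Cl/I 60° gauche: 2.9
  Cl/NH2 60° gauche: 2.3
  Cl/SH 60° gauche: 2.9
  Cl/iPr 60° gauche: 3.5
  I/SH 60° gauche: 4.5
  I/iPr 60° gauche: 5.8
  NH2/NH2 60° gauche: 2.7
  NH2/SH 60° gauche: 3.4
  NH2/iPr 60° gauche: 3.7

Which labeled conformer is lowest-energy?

A (staggered): Cl–I gauche, iPr–NH2 gauche, SH–NH2 gauche, SH–I gauche; 2.9 + 3.7 + 3.4 + 4.5 = 14.5 kJ/mol.
B (staggered): Cl–NH2 gauche, iPr–NH2 gauche, iPr–I gauche, SH–I gauche; 2.3 + 3.7 + 5.8 + 4.5 = 16.3 kJ/mol.
A has the lowest total (14.5 kJ/mol).

A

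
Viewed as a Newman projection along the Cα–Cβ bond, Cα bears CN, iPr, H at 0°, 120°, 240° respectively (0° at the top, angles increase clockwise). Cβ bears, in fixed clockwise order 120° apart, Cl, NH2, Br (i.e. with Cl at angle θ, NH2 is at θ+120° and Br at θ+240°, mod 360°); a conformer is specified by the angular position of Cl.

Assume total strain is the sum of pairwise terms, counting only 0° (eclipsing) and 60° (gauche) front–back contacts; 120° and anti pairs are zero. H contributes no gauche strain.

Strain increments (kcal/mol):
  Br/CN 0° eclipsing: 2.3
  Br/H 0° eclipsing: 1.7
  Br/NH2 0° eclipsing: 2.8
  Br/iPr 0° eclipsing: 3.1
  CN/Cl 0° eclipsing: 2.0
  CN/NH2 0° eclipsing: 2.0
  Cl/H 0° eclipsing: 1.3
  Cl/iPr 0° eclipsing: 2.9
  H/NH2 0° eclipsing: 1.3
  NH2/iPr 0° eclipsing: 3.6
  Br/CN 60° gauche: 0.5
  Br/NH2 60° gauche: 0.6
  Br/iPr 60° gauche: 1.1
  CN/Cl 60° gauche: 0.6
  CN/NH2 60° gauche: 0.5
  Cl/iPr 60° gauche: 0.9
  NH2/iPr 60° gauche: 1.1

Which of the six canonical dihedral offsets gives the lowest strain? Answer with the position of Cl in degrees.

180°

Cl at 0° (eclipsed): CN(0°)/Cl(0°) eclipsed 2.0; iPr(120°)/NH2(120°) eclipsed 3.6; H(240°)/Br(240°) eclipsed 1.7 → 7.3 kcal/mol.
Cl at 60° (staggered): CN(0°)/Cl(60°) gauche 0.6; CN(0°)/Br(300°) gauche 0.5; iPr(120°)/Cl(60°) gauche 0.9; iPr(120°)/NH2(180°) gauche 1.1 → 3.1 kcal/mol.
Cl at 120° (eclipsed): CN(0°)/Br(0°) eclipsed 2.3; iPr(120°)/Cl(120°) eclipsed 2.9; H(240°)/NH2(240°) eclipsed 1.3 → 6.5 kcal/mol.
Cl at 180° (staggered): CN(0°)/NH2(300°) gauche 0.5; CN(0°)/Br(60°) gauche 0.5; iPr(120°)/Cl(180°) gauche 0.9; iPr(120°)/Br(60°) gauche 1.1 → 3.0 kcal/mol.
Cl at 240° (eclipsed): CN(0°)/NH2(0°) eclipsed 2.0; iPr(120°)/Br(120°) eclipsed 3.1; H(240°)/Cl(240°) eclipsed 1.3 → 6.4 kcal/mol.
Cl at 300° (staggered): CN(0°)/Cl(300°) gauche 0.6; CN(0°)/NH2(60°) gauche 0.5; iPr(120°)/NH2(60°) gauche 1.1; iPr(120°)/Br(180°) gauche 1.1 → 3.3 kcal/mol.
The minimum (3.0 kcal/mol) occurs with Cl at 180°.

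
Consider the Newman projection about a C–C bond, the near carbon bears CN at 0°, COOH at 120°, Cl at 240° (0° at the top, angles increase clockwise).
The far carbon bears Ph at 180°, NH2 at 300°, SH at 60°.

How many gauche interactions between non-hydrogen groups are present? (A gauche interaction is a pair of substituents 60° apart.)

6

Non-H gauche pairs: CN(0°)/NH2(300°); CN(0°)/SH(60°); COOH(120°)/Ph(180°); COOH(120°)/SH(60°); Cl(240°)/Ph(180°); Cl(240°)/NH2(300°) — 6 interactions.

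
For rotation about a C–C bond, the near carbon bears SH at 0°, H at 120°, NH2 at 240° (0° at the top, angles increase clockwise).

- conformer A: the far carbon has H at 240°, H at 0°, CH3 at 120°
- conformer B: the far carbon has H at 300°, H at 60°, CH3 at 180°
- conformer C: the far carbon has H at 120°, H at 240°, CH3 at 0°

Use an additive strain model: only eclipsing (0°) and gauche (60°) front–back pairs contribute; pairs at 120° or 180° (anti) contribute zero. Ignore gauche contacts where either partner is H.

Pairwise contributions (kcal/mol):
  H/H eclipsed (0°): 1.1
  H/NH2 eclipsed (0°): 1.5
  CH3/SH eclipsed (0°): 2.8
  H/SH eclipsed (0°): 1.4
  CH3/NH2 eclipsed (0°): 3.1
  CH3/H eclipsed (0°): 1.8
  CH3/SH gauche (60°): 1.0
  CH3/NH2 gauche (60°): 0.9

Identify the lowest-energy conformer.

A is eclipsed. SH at 0° is eclipsed with H at 0° (1.4); H at 120° is eclipsed with CH3 at 120° (1.8); NH2 at 240° is eclipsed with H at 240° (1.5). Total 4.7 kcal/mol.
B is staggered. NH2 at 240° is gauche with CH3 at 180° (0.9). Total 0.9 kcal/mol.
C is eclipsed. SH at 0° is eclipsed with CH3 at 0° (2.8); H at 120° is eclipsed with H at 120° (1.1); NH2 at 240° is eclipsed with H at 240° (1.5). Total 5.4 kcal/mol.
B has the lowest total (0.9 kcal/mol).

B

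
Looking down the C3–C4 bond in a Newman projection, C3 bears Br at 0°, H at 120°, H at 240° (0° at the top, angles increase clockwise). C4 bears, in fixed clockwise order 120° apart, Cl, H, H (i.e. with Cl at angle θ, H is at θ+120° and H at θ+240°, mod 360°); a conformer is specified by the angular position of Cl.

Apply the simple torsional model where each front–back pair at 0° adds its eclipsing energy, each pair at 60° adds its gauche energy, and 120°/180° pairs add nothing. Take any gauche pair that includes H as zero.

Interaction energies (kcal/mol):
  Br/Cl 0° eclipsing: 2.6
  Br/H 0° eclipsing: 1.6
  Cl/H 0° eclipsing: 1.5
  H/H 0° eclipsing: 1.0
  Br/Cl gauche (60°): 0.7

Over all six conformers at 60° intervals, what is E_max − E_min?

4.6 kcal/mol

Cl at 0° is eclipsed. Br at 0° is eclipsed with Cl at 0° (2.6); H at 120° is eclipsed with H at 120° (1.0); H at 240° is eclipsed with H at 240° (1.0). Total 4.6 kcal/mol.
Cl at 60° is staggered. Br at 0° is gauche with Cl at 60° (0.7). Total 0.7 kcal/mol.
Cl at 120° is eclipsed. Br at 0° is eclipsed with H at 0° (1.6); H at 120° is eclipsed with Cl at 120° (1.5); H at 240° is eclipsed with H at 240° (1.0). Total 4.1 kcal/mol.
Cl at 180° (staggered): no non-H gauche contacts → 0.0 kcal/mol.
Cl at 240° is eclipsed. Br at 0° is eclipsed with H at 0° (1.6); H at 120° is eclipsed with H at 120° (1.0); H at 240° is eclipsed with Cl at 240° (1.5). Total 4.1 kcal/mol.
Cl at 300° is staggered. Br at 0° is gauche with Cl at 300° (0.7). Total 0.7 kcal/mol.
Max at 0° (4.6 kcal/mol), min at 180° (0.0 kcal/mol); barrier = 4.6 kcal/mol.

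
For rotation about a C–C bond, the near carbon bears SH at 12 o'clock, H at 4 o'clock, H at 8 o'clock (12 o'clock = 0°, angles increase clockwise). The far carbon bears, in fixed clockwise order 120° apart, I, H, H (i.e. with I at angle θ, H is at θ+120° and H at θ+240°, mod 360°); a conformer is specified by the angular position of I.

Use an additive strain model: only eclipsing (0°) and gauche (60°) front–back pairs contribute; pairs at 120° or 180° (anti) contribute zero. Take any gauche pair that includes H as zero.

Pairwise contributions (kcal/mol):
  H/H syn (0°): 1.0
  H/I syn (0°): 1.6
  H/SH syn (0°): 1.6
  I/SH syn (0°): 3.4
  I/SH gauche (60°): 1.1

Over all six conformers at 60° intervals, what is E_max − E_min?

I at 0° (eclipsed): SH–I eclipsed, H–H eclipsed, H–H eclipsed; 3.4 + 1.0 + 1.0 = 5.4 kcal/mol.
I at 60° (staggered): SH–I gauche; 1.1 = 1.1 kcal/mol.
I at 120° (eclipsed): SH–H eclipsed, H–I eclipsed, H–H eclipsed; 1.6 + 1.6 + 1.0 = 4.2 kcal/mol.
I at 180° (staggered): no non-H gauche contacts → 0.0 kcal/mol.
I at 240° (eclipsed): SH–H eclipsed, H–H eclipsed, H–I eclipsed; 1.6 + 1.0 + 1.6 = 4.2 kcal/mol.
I at 300° (staggered): SH–I gauche; 1.1 = 1.1 kcal/mol.
Max at 0° (5.4 kcal/mol), min at 180° (0.0 kcal/mol); barrier = 5.4 kcal/mol.

5.4 kcal/mol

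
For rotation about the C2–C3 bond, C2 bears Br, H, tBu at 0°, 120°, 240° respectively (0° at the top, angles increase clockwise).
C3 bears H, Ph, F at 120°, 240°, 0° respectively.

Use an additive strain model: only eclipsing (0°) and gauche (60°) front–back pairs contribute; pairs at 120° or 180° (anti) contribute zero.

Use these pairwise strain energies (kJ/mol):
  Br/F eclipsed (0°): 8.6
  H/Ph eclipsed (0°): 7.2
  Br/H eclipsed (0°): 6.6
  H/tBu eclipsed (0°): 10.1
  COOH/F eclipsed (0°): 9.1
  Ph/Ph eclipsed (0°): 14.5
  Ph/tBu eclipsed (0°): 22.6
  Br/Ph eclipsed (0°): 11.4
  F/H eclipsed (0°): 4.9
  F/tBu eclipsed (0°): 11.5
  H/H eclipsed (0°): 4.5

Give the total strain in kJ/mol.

This conformer (eclipsed): Br–F eclipsed, H–H eclipsed, tBu–Ph eclipsed; 8.6 + 4.5 + 22.6 = 35.7 kJ/mol.

35.7 kJ/mol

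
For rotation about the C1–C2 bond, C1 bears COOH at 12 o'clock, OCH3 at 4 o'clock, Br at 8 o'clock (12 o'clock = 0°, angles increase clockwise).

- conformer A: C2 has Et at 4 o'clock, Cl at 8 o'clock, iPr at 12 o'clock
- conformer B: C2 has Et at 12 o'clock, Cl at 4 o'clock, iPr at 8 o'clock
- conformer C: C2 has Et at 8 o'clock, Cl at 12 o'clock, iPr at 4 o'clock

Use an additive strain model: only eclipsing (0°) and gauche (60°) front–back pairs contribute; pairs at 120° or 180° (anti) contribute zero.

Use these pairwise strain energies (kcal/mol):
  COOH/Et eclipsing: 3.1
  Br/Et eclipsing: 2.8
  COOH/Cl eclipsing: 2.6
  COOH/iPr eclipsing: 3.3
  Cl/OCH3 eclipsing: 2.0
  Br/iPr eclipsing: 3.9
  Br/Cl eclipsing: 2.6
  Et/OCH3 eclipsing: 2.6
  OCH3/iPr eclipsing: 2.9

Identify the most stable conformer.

A (eclipsed): COOH–iPr eclipsed, OCH3–Et eclipsed, Br–Cl eclipsed; 3.3 + 2.6 + 2.6 = 8.5 kcal/mol.
B (eclipsed): COOH–Et eclipsed, OCH3–Cl eclipsed, Br–iPr eclipsed; 3.1 + 2.0 + 3.9 = 9.0 kcal/mol.
C (eclipsed): COOH–Cl eclipsed, OCH3–iPr eclipsed, Br–Et eclipsed; 2.6 + 2.9 + 2.8 = 8.3 kcal/mol.
C has the lowest total (8.3 kcal/mol).

C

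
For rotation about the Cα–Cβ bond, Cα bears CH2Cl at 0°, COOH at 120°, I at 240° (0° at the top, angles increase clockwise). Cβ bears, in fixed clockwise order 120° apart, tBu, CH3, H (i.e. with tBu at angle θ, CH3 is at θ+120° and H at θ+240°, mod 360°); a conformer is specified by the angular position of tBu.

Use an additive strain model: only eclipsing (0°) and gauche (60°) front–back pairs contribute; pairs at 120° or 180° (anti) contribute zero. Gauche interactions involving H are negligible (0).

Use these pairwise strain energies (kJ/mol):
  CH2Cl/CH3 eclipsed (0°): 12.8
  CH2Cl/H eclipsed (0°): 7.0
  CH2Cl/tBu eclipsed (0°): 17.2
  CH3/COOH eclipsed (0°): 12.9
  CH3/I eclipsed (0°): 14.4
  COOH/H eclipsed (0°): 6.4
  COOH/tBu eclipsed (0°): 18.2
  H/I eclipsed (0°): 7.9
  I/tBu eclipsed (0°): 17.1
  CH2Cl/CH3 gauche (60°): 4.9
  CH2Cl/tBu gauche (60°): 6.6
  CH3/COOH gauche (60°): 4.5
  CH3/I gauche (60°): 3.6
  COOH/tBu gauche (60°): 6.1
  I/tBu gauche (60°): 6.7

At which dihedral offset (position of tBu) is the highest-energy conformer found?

tBu at 0° (eclipsed): CH2Cl(0°)/tBu(0°) eclipsed 17.2; COOH(120°)/CH3(120°) eclipsed 12.9; I(240°)/H(240°) eclipsed 7.9 → 38.0 kJ/mol.
tBu at 60° (staggered): CH2Cl(0°)/tBu(60°) gauche 6.6; COOH(120°)/tBu(60°) gauche 6.1; COOH(120°)/CH3(180°) gauche 4.5; I(240°)/CH3(180°) gauche 3.6 → 20.8 kJ/mol.
tBu at 120° (eclipsed): CH2Cl(0°)/H(0°) eclipsed 7.0; COOH(120°)/tBu(120°) eclipsed 18.2; I(240°)/CH3(240°) eclipsed 14.4 → 39.6 kJ/mol.
tBu at 180° (staggered): CH2Cl(0°)/CH3(300°) gauche 4.9; COOH(120°)/tBu(180°) gauche 6.1; I(240°)/tBu(180°) gauche 6.7; I(240°)/CH3(300°) gauche 3.6 → 21.3 kJ/mol.
tBu at 240° (eclipsed): CH2Cl(0°)/CH3(0°) eclipsed 12.8; COOH(120°)/H(120°) eclipsed 6.4; I(240°)/tBu(240°) eclipsed 17.1 → 36.3 kJ/mol.
tBu at 300° (staggered): CH2Cl(0°)/tBu(300°) gauche 6.6; CH2Cl(0°)/CH3(60°) gauche 4.9; COOH(120°)/CH3(60°) gauche 4.5; I(240°)/tBu(300°) gauche 6.7 → 22.7 kJ/mol.
The maximum (39.6 kJ/mol) occurs with tBu at 120°.

120°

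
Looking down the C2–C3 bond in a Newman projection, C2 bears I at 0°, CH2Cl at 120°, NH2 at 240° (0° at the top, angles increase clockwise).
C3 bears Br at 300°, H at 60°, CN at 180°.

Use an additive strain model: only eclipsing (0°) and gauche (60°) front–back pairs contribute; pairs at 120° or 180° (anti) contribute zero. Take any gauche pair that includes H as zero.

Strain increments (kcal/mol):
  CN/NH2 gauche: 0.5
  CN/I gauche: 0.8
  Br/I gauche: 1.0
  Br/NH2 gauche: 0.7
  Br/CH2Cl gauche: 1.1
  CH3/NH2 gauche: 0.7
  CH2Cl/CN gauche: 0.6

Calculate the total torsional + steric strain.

This conformer (staggered): I–Br gauche, CH2Cl–CN gauche, NH2–Br gauche, NH2–CN gauche; 1.0 + 0.6 + 0.7 + 0.5 = 2.8 kcal/mol.

2.8 kcal/mol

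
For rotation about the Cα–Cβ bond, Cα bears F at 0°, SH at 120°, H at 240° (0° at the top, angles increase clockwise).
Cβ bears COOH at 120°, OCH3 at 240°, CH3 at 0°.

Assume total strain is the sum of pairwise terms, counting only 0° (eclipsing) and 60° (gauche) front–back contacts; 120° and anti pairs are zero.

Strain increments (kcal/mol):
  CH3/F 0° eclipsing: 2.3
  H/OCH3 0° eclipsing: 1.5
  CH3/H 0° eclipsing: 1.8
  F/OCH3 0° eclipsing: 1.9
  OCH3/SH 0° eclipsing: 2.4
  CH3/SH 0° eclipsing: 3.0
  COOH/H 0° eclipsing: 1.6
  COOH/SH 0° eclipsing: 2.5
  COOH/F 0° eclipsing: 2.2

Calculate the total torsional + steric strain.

This conformer (eclipsed): F(0°)/CH3(0°) eclipsed 2.3; SH(120°)/COOH(120°) eclipsed 2.5; H(240°)/OCH3(240°) eclipsed 1.5 → 6.3 kcal/mol.

6.3 kcal/mol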